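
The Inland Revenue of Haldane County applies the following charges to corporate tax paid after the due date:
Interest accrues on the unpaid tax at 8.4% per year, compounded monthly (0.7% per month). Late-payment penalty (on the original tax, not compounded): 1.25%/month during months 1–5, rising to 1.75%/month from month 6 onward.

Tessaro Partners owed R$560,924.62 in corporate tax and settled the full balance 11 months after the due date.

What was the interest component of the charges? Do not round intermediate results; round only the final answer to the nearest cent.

Interest: R$560,924.62 × ((1 + 0.007)^11 − 1) = R$560,924.62 × 0.0797524… = R$44,735.0819…

R$44,735.08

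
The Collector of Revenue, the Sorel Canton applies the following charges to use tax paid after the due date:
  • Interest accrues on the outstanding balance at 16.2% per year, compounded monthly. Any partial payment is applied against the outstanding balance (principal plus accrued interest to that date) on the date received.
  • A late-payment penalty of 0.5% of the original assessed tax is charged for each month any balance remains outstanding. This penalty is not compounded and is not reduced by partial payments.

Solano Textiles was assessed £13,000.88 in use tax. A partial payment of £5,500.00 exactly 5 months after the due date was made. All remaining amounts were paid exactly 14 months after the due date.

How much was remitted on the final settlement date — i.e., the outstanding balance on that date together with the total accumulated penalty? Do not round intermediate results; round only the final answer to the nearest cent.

£10,390.32

Monthly rate = 16.2% ÷ 12 = 1.35%
Balance at month 5: £13,000.8800 × (1 + 0.0135)^5 = £13,902.4555…
After £5,500.00 payment: £13,902.4555… − £5,500.00 = £8,402.4555…
Balance at month 14: £8,402.4555… × (1 + 0.0135)^9 = £9,480.2546…
Penalty: 14 × 0.5% × £13,000.88 = £910.06…
Final settlement = outstanding balance + penalty = £9,480.2546… + £910.06… = £10,390.32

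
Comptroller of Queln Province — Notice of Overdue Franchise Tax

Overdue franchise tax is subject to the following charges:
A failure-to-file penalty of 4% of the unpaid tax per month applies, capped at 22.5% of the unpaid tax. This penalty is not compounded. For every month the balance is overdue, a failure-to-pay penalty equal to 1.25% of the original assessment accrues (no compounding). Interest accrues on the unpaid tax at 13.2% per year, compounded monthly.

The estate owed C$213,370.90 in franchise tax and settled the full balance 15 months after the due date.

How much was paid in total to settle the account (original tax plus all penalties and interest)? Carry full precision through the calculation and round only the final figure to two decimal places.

C$339,437.06

Failure-to-file: 15 × 4% × C$213,370.90 = C$128,022.54, capped at 22.5% × C$213,370.90 = C$48,008.45…
Failure-to-pay penalty = 1.25% × C$213,370.90 × 15 mo = C$40,007.04…
Interest (13.2%/yr ÷ 12 = 1.1%/month): C$213,370.90 × ((1 + 0.011)^15 − 1) = C$38,050.6636…
Total = C$213,370.90 + C$88,015.4963… + C$38,050.6636… = C$339,437.06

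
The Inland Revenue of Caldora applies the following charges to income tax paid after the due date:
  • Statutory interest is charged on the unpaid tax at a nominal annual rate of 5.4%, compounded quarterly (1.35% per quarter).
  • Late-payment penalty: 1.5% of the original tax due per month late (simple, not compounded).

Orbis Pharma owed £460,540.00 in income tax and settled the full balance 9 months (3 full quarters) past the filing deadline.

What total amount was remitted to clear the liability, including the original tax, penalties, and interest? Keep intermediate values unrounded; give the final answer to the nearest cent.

£541,617.70

Late-payment penalty = 1.5% × £460,540.00 × 9 mo = £62,172.90
Interest: £460,540.00 × ((1 + 0.0135)^3 − 1) = £460,540.00 × 0.0410492… = £18,904.8033…
Total = £460,540.00 + £62,172.9000 + £18,904.8033… = £541,617.70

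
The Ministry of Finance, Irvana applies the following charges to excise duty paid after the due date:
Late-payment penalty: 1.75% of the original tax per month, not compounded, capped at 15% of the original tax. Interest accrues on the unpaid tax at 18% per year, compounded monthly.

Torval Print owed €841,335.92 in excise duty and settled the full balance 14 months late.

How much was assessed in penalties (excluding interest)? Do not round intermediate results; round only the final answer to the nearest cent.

€126,200.39

Penalty (uncapped): 14 × 1.75% × €841,335.92 = €206,127.30…; cap = 15% × €841,335.92 = €126,200.39… → penalty = €126,200.39…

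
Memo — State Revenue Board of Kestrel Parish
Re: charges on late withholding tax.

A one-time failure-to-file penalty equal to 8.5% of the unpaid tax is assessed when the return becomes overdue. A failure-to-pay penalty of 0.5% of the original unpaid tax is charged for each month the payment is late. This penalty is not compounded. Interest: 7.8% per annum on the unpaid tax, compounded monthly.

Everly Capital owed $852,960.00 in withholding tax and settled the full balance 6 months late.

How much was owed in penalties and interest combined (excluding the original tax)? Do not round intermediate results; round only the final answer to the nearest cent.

$131,901.11

Failure-to-file penalty: 8.5% × $852,960.00 = $72,501.60
Failure-to-pay penalty: 6 × 0.5% × $852,960.00 = $25,588.80
Interest (7.8%/yr ÷ 12 = 0.65%/month): $852,960.00 × ((1 + 0.0065)^6 − 1) = $33,810.7112…
Penalties + interest = $98,090.4000 + $33,810.7112… = $131,901.11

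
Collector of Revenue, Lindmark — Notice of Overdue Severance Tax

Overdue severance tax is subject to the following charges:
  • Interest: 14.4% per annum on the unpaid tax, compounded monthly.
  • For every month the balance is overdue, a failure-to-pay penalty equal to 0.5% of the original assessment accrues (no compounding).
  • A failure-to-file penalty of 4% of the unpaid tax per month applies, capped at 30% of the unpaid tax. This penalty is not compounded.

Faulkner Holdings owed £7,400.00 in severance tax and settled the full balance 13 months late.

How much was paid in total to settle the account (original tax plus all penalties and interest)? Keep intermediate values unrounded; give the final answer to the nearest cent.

£11,342.29

Failure-to-file: 13 × 4% × £7,400.00 = £3,848.00, capped at 30% × £7,400.00 = £2,220.00
Failure-to-pay penalty: 13 × 0.5% × £7,400.00 = £481.00
Interest (14.4%/yr ÷ 12 = 1.2%/month): £7,400.00 × ((1 + 0.012)^13 − 1) = £1,241.2861…
Total = £7,400.00 + £2,701.0000 + £1,241.2861… = £11,342.29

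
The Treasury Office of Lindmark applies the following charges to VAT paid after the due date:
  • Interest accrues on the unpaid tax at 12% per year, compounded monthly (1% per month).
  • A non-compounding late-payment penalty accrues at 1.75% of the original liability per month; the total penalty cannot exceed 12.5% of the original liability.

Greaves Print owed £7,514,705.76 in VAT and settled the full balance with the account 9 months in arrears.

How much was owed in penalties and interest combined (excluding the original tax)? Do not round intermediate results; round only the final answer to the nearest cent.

£1,643,355.48

Penalty (uncapped): 9 × 1.75% × £7,514,705.76 = £1,183,566.16…; cap = 12.5% × £7,514,705.76 = £939,338.22 → penalty = £939,338.22
Interest: £7,514,705.76 × ((1 + 0.01)^9 − 1) = £7,514,705.76 × 0.0936853… = £704,017.2583…
Penalties + interest = £939,338.2200 + £704,017.2583… = £1,643,355.48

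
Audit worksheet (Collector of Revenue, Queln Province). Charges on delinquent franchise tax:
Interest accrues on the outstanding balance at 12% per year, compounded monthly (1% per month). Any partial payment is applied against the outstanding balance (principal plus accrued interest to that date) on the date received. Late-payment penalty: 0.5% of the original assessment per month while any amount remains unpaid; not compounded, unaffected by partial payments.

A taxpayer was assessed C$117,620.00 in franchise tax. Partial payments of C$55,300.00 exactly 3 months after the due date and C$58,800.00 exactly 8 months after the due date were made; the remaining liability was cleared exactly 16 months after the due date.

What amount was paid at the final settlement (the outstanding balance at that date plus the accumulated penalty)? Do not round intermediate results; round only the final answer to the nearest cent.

Balance at month 3: C$117,620.0000 × (1 + 0.01)^3 = C$121,184.0036…
After C$55,300.00 payment: C$121,184.0036… − C$55,300.00 = C$65,884.0036…
Balance at month 8: C$65,884.0036… × (1 + 0.01)^5 = C$69,244.7499…
After C$58,800.00 payment: C$69,244.7499… − C$58,800.00 = C$10,444.7499…
Balance at month 16: C$10,444.7499… × (1 + 0.01)^8 = C$11,310.1675…
Penalty: 16 × 0.5% × C$117,620.00 = C$9,409.60
Final settlement = outstanding balance + penalty = C$11,310.1675… + C$9,409.60 = C$20,719.77

C$20,719.77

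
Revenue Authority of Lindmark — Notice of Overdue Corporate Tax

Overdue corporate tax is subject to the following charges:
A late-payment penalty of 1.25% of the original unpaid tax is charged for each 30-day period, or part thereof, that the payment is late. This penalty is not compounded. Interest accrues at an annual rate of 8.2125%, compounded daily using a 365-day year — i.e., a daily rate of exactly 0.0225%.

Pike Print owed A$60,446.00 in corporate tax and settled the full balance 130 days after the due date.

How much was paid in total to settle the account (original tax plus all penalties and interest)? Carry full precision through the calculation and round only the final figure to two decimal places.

A$66,017.83

Penalty periods: ⌈130/30⌉ = 5; penalty = 5 × 1.25% × A$60,446.00 = A$3,777.88…
Interest: A$60,446.00 × ((1 + 0.000225)^130 − 1) = A$60,446.00 × 0.02967860… = A$1,793.9524…
Total = A$60,446.00 + A$3,777.8750 + A$1,793.9524… = A$66,017.83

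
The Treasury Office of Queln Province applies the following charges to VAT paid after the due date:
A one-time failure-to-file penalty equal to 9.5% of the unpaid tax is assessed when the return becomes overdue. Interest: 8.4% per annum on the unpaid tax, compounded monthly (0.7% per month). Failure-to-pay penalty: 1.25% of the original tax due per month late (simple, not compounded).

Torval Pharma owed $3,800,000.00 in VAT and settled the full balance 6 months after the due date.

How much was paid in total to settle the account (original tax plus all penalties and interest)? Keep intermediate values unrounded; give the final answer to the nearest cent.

Failure-to-file penalty: 9.5% × $3,800,000.00 = $361,000.00
Failure-to-pay penalty: 6 × 1.25% × $3,800,000.00 = $285,000.00
Interest: $3,800,000.00 × ((1 + 0.007)^6 − 1) = $3,800,000.00 × 0.0427419… = $162,419.2052…
Total = $3,800,000.00 + $646,000.0000 + $162,419.2052… = $4,608,419.21

$4,608,419.21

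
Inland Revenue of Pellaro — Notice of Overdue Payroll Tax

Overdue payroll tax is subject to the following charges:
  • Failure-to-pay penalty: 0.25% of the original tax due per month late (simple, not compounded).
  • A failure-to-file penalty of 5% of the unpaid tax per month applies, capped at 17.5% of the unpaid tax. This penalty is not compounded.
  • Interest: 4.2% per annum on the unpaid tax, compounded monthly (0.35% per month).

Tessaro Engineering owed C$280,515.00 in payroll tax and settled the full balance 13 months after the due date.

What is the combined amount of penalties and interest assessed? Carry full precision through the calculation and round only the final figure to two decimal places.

Failure-to-file: 13 × 5% × C$280,515.00 = C$182,334.75, capped at 17.5% × C$280,515.00 = C$49,090.13…
Failure-to-pay penalty = 0.25% × C$280,515.00 × 13 mo = C$9,116.74…
Interest: C$280,515.00 × ((1 + 0.0035)^13 − 1) = C$280,515.00 × 0.0464679… = C$13,034.9346…
Penalties + interest = C$58,206.8625 + C$13,034.9346… = C$71,241.80

C$71,241.80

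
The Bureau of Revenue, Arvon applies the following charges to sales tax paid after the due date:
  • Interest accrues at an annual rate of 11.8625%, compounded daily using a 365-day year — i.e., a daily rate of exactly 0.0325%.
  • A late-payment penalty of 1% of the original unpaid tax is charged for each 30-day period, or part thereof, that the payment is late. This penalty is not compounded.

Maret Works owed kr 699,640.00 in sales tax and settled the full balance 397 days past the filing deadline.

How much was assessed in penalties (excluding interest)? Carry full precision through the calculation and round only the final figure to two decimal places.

kr 97,949.60

Penalty periods: ⌈397/30⌉ = 14; penalty = 14 × 1% × kr 699,640.00 = kr 97,949.60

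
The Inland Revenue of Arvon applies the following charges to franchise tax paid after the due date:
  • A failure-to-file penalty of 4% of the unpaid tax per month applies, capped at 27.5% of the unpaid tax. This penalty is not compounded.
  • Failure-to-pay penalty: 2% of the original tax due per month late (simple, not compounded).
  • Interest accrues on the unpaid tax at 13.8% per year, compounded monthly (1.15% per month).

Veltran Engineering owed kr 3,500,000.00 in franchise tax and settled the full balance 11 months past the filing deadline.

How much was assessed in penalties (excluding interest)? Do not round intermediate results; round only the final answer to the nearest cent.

Failure-to-file: 11 × 4% × kr 3,500,000.00 = kr 1,540,000.00, capped at 27.5% × kr 3,500,000.00 = kr 962,500.00
Failure-to-pay penalty: 11 × 2% × kr 3,500,000.00 = kr 770,000.00
Total penalty = kr 962,500.00 + kr 770,000.00 = kr 1,732,500.00

kr 1,732,500.00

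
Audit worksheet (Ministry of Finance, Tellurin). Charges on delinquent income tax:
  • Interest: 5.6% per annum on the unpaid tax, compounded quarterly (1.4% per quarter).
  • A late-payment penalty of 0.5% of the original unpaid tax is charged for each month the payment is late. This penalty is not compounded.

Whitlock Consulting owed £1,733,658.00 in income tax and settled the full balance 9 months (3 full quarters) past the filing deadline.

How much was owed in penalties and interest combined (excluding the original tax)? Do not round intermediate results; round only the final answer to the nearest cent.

Late-payment penalty: 9 × 0.5% × £1,733,658.00 = £78,014.61
Interest: £1,733,658.00 × ((1 + 0.014)^3 − 1) = £1,733,658.00 × 0.0425907… = £73,837.7841…
Penalties + interest = £78,014.6100 + £73,837.7841… = £151,852.39

£151,852.39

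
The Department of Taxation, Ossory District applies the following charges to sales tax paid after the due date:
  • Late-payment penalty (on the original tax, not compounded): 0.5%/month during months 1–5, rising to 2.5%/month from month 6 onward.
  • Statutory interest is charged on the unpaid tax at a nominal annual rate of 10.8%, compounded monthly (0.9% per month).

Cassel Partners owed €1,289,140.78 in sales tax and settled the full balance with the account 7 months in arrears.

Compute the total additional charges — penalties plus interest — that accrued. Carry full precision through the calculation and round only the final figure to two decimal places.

Penalty, months 1–5: 5 × 0.5% × €1,289,140.78 = €32,228.52…
Penalty, months 6–7: 2 × 2.5% × €1,289,140.78 = €64,457.04…
Interest: €1,289,140.78 × ((1 + 0.009)^7 − 1) = €1,289,140.78 × 0.0647267… = €83,441.8877…
Penalties + interest = €96,685.5585 + €83,441.8877… = €180,127.45

€180,127.45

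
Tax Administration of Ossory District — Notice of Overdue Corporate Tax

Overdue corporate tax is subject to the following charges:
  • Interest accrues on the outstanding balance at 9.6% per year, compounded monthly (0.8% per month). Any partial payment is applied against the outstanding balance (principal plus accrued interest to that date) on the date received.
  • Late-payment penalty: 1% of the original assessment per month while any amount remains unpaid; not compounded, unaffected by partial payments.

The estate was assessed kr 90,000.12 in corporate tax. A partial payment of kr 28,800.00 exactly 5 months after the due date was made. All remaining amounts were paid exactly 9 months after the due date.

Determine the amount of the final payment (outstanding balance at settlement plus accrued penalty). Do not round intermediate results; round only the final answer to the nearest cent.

Balance at month 5: kr 90,000.1200 × (1 + 0.008)^5 = kr 93,658.1875…
After kr 28,800.00 payment: kr 93,658.1875… − kr 28,800.00 = kr 64,858.1875…
Balance at month 9: kr 64,858.1875… × (1 + 0.008)^4 = kr 66,958.6882…
Penalty: 9 × 1% × kr 90,000.12 = kr 8,100.01…
Final settlement = outstanding balance + penalty = kr 66,958.6882… + kr 8,100.01… = kr 75,058.70

kr 75,058.70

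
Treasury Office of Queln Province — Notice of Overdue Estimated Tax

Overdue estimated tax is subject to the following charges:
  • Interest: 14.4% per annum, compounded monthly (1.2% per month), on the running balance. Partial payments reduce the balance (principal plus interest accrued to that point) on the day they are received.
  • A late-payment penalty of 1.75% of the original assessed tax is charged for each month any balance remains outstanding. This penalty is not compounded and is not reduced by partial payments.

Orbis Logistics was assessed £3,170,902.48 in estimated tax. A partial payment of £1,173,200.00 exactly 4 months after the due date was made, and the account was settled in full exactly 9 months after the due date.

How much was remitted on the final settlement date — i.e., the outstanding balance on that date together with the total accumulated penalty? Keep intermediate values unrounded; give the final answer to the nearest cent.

Balance at month 4: £3,170,902.4800 × (1 + 0.012)^4 = £3,325,867.4418…
After £1,173,200.00 payment: £3,325,867.4418… − £1,173,200.00 = £2,152,667.4418…
Balance at month 9: £2,152,667.4418… × (1 + 0.012)^5 = £2,284,964.7513…
Penalty: 9 × 1.75% × £3,170,902.48 = £499,417.14…
Final settlement = outstanding balance + penalty = £2,284,964.7513… + £499,417.14… = £2,784,381.89

£2,784,381.89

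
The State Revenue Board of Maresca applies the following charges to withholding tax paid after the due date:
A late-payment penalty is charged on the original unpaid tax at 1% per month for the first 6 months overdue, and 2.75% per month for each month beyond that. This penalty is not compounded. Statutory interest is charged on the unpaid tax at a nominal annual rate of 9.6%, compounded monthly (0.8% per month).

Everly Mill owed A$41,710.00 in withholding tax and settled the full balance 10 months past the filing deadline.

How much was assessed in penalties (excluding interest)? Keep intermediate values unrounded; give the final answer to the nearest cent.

A$7,090.70

Penalty, months 1–6: 6 × 1% × A$41,710.00 = A$2,502.60
Penalty, months 7–10: 4 × 2.75% × A$41,710.00 = A$4,588.10
Total penalty = A$2,502.60 + A$4,588.10 = A$7,090.70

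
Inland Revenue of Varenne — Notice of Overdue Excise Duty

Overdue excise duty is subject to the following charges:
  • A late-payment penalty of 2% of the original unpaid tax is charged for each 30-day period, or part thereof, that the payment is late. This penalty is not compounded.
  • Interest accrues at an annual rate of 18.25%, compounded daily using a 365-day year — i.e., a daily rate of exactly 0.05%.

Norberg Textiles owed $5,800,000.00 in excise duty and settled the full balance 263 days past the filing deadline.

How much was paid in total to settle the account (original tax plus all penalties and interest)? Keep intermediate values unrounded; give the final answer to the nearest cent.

Penalty periods: ⌈263/30⌉ = 9; penalty = 9 × 2% × $5,800,000.00 = $1,044,000.00
Interest: $5,800,000.00 × ((1 + 0.0005)^263 − 1) = $5,800,000.00 × 0.14050043… = $814,902.4688…
Total = $5,800,000.00 + $1,044,000.0000 + $814,902.4688… = $7,658,902.47

$7,658,902.47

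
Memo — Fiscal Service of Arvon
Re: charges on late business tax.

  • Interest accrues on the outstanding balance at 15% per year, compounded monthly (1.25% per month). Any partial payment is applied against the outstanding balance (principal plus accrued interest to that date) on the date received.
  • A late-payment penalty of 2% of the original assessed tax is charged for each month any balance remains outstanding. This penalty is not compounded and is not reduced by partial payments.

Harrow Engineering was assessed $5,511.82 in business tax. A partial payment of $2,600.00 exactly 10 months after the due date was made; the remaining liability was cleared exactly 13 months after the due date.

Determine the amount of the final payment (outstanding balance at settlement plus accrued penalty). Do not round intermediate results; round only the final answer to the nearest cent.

Balance at month 10: $5,511.8200 × (1 + 0.0125)^10 = $6,240.8730…
After $2,600.00 payment: $6,240.8730… − $2,600.00 = $3,640.8730…
Balance at month 13: $3,640.8730… × (1 + 0.0125)^3 = $3,779.1195…
Penalty: 13 × 2% × $5,511.82 = $1,433.07…
Final settlement = outstanding balance + penalty = $3,779.1195… + $1,433.07… = $5,212.19

$5,212.19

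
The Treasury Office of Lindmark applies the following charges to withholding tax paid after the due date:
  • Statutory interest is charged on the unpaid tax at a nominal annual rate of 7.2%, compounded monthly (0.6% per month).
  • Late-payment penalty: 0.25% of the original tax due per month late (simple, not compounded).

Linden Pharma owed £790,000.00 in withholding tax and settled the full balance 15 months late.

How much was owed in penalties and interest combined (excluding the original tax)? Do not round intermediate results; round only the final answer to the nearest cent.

Late-payment penalty = 0.25% × £790,000.00 × 15 mo = £29,625.00
Interest: £790,000.00 × ((1 + 0.006)^15 − 1) = £790,000.00 × 0.0938801… = £74,165.2574…
Penalties + interest = £29,625.0000 + £74,165.2574… = £103,790.26

£103,790.26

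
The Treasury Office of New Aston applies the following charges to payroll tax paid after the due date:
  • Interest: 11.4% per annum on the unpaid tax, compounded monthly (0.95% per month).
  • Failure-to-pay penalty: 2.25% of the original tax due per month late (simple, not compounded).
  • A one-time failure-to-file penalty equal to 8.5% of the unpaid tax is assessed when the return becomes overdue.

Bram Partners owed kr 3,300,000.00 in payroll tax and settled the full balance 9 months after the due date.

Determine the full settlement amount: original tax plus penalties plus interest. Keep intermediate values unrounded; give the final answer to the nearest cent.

kr 4,541,862.78

Failure-to-file penalty: 8.5% × kr 3,300,000.00 = kr 280,500.00
Failure-to-pay penalty = 2.25% × kr 3,300,000.00 × 9 mo = kr 668,250.00
Interest: kr 3,300,000.00 × ((1 + 0.0095)^9 − 1) = kr 3,300,000.00 × 0.0888221… = kr 293,112.7834…
Total = kr 3,300,000.00 + kr 948,750.0000 + kr 293,112.7834… = kr 4,541,862.78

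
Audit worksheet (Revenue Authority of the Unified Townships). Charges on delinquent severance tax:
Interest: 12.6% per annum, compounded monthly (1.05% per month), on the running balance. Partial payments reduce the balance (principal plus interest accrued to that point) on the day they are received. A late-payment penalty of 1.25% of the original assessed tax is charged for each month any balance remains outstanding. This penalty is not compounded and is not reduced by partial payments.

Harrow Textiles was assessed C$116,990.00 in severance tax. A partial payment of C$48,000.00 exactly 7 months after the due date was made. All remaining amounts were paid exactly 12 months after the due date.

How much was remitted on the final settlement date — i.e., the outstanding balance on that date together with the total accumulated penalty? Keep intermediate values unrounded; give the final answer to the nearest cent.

C$99,587.55

Balance at month 7: C$116,990.0000 × (1 + 0.0105)^7 = C$125,864.4163…
After C$48,000.00 payment: C$125,864.4163… − C$48,000.00 = C$77,864.4163…
Balance at month 12: C$77,864.4163… × (1 + 0.0105)^5 = C$82,039.0497…
Penalty: 12 × 1.25% × C$116,990.00 = C$17,548.50
Final settlement = outstanding balance + penalty = C$82,039.0497… + C$17,548.50 = C$99,587.55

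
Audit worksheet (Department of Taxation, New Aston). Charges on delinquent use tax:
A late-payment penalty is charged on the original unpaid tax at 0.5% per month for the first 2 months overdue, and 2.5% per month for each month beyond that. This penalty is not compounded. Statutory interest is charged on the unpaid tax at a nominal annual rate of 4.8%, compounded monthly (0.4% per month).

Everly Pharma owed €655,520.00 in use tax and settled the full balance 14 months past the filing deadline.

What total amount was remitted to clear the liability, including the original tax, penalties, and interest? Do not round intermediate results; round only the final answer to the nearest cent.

€896,410.20

Penalty, months 1–2: 2 × 0.5% × €655,520.00 = €6,555.20
Penalty, months 3–14: 12 × 2.5% × €655,520.00 = €196,656.00
Interest: €655,520.00 × ((1 + 0.004)^14 − 1) = €655,520.00 × 0.0574796… = €37,678.9974…
Total = €655,520.00 + €203,211.2000 + €37,678.9974… = €896,410.20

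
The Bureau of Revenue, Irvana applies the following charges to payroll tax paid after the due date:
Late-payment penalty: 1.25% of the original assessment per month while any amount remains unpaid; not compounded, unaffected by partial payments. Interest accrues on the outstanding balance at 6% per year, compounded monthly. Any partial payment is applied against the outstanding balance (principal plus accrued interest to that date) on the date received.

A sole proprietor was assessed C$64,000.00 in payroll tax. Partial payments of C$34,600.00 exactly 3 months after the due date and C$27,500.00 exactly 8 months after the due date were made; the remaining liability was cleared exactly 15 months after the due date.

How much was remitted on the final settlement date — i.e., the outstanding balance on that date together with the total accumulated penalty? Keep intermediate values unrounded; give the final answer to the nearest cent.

C$15,760.58

Monthly rate = 6% ÷ 12 = 0.5%
Balance at month 3: C$64,000.0000 × (1 + 0.005)^3 = C$64,964.8080
After C$34,600.00 payment: C$64,964.8080 − C$34,600.00 = C$30,364.8080
Balance at month 8: C$30,364.8080 × (1 + 0.005)^5 = C$31,131.5575…
After C$27,500.00 payment: C$31,131.5575… − C$27,500.00 = C$3,631.5575…
Balance at month 15: C$3,631.5575… × (1 + 0.005)^7 = C$3,760.5845…
Penalty: 15 × 1.25% × C$64,000.00 = C$12,000.00
Final settlement = outstanding balance + penalty = C$3,760.5845… + C$12,000.00 = C$15,760.58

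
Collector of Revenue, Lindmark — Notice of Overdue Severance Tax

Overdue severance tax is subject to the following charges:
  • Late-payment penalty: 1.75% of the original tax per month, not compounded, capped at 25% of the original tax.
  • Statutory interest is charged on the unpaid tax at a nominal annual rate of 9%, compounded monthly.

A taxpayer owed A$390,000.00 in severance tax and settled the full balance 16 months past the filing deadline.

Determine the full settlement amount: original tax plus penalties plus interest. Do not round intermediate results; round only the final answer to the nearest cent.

A$537,026.92

Penalty (uncapped): 16 × 1.75% × A$390,000.00 = A$109,200.00; cap = 25% × A$390,000.00 = A$97,500.00 → penalty = A$97,500.00
Interest (9%/yr ÷ 12 = 0.75%/month): A$390,000.00 × ((1 + 0.0075)^16 − 1) = A$49,526.9243…
Total = A$390,000.00 + A$97,500.0000 + A$49,526.9243… = A$537,026.92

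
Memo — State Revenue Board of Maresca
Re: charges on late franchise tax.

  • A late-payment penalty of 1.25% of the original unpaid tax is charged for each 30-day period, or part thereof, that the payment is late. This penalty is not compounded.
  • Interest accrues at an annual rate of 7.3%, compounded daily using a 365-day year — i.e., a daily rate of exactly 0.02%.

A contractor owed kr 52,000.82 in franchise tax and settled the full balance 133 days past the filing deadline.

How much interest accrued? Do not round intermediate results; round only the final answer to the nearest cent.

Interest: kr 52,000.82 × ((1 + 0.0002)^133 − 1) = kr 52,000.82 × 0.02695421… = kr 1,401.6408…

kr 1,401.64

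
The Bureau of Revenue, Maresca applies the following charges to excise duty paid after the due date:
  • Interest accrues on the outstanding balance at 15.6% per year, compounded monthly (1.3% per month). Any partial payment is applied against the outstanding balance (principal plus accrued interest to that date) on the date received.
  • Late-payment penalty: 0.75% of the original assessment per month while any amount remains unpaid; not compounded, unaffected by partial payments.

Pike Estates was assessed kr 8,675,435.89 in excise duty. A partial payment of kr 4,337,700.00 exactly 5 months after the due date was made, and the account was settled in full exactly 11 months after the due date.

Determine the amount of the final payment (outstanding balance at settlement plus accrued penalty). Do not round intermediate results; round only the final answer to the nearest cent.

kr 6,028,383.89

Balance at month 5: kr 8,675,435.8900 × (1 + 0.013)^5 = kr 9,254,192.5509…
After kr 4,337,700.00 payment: kr 9,254,192.5509… − kr 4,337,700.00 = kr 4,916,492.5509…
Balance at month 11: kr 4,916,492.5509… × (1 + 0.013)^6 = kr 5,312,660.4265…
Penalty: 11 × 0.75% × kr 8,675,435.89 = kr 715,723.46…
Final settlement = outstanding balance + penalty = kr 5,312,660.4265… + kr 715,723.46… = kr 6,028,383.89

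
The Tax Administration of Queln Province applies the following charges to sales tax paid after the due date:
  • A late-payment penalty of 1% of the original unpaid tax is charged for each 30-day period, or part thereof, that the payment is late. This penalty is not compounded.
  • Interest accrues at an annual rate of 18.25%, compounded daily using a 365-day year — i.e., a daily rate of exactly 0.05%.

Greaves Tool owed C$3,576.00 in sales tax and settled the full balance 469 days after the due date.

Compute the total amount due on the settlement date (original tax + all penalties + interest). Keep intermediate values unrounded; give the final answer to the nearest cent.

C$5,092.95

Penalty periods: ⌈469/30⌉ = 16; penalty = 16 × 1% × C$3,576.00 = C$572.16
Interest: C$3,576.00 × ((1 + 0.0005)^469 − 1) = C$3,576.00 × 0.26420238… = C$944.7877…
Total = C$3,576.00 + C$572.1600 + C$944.7877… = C$5,092.95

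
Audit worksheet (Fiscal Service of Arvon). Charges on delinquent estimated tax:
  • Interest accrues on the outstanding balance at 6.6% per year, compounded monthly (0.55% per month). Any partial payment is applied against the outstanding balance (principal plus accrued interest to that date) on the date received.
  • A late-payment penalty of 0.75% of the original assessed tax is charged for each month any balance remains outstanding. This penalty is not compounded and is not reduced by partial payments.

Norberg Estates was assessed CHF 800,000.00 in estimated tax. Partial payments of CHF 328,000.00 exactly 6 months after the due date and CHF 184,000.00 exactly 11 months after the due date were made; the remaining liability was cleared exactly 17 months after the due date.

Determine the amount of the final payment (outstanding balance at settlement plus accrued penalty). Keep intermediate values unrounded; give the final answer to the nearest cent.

CHF 441,628.56

Balance at month 6: CHF 800,000.0000 × (1 + 0.0055)^6 = CHF 826,765.6730…
After CHF 328,000.00 payment: CHF 826,765.6730… − CHF 328,000.00 = CHF 498,765.6730…
Balance at month 11: CHF 498,765.6730… × (1 + 0.0055)^5 = CHF 512,633.4377…
After CHF 184,000.00 payment: CHF 512,633.4377… − CHF 184,000.00 = CHF 328,633.4377…
Balance at month 17: CHF 328,633.4377… × (1 + 0.0055)^6 = CHF 339,628.5567…
Penalty: 17 × 0.75% × CHF 800,000.00 = CHF 102,000.00
Final settlement = outstanding balance + penalty = CHF 339,628.5567… + CHF 102,000.00 = CHF 441,628.56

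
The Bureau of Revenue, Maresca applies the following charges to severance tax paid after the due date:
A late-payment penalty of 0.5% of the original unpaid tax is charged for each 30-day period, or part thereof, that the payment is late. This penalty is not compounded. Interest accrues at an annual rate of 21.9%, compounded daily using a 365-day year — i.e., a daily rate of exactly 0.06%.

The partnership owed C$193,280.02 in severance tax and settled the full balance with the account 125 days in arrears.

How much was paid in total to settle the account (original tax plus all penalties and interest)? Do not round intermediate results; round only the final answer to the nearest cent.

Penalty periods: ⌈125/30⌉ = 5; penalty = 5 × 0.5% × C$193,280.02 = C$4,832.00…
Interest: C$193,280.02 × ((1 + 0.0006)^125 − 1) = C$193,280.02 × 0.07785991… = C$15,048.7647…
Total = C$193,280.02 + C$4,832.0005 + C$15,048.7647… = C$213,160.79

C$213,160.79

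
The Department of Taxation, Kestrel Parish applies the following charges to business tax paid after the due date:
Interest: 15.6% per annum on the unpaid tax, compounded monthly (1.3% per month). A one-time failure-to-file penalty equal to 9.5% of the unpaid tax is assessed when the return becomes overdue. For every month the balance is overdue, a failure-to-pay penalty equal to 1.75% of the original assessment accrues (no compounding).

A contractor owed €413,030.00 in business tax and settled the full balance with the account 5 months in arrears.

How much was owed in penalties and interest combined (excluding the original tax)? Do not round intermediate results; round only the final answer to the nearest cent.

Failure-to-file penalty: 9.5% × €413,030.00 = €39,237.85
Failure-to-pay penalty = 1.75% × €413,030.00 × 5 mo = €36,140.13…
Interest: €413,030.00 × ((1 + 0.013)^5 − 1) = €413,030.00 × 0.0667121… = €27,554.1041…
Penalties + interest = €75,377.9750 + €27,554.1041… = €102,932.08

€102,932.08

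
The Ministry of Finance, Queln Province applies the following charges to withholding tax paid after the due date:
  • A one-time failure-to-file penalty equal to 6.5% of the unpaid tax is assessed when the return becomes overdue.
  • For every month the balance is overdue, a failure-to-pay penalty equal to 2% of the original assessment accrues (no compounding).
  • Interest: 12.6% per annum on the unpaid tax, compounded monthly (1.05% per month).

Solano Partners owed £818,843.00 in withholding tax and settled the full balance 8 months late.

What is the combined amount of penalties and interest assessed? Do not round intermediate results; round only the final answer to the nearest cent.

Failure-to-file penalty: 6.5% × £818,843.00 = £53,224.80…
Failure-to-pay penalty = 2% × £818,843.00 × 8 mo = £131,014.88
Interest: £818,843.00 × ((1 + 0.0105)^8 − 1) = £818,843.00 × 0.0871527… = £71,364.3661…
Penalties + interest = £184,239.6750 + £71,364.3661… = £255,604.04

£255,604.04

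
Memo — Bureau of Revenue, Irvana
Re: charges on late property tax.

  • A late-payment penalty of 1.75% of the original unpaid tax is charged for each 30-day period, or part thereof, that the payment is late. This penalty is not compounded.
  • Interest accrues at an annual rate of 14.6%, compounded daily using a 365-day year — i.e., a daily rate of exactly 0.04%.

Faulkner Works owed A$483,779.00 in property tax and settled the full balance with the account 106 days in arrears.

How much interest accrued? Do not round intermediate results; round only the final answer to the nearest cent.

A$20,949.02

Interest: A$483,779.00 × ((1 + 0.0004)^106 − 1) = A$483,779.00 × 0.04330288… = A$20,949.0216…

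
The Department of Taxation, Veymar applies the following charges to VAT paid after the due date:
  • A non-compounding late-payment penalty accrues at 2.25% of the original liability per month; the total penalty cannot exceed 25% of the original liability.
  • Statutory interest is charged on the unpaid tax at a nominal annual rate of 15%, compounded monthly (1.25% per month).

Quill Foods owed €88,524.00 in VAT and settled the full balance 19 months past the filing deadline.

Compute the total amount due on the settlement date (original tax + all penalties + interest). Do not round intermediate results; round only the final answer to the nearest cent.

€134,220.94

Penalty (uncapped): 19 × 2.25% × €88,524.00 = €37,844.01; cap = 25% × €88,524.00 = €22,131.00 → penalty = €22,131.00
Interest: €88,524.00 × ((1 + 0.0125)^19 − 1) = €88,524.00 × 0.2662096… = €23,565.9397…
Total = €88,524.00 + €22,131.0000 + €23,565.9397… = €134,220.94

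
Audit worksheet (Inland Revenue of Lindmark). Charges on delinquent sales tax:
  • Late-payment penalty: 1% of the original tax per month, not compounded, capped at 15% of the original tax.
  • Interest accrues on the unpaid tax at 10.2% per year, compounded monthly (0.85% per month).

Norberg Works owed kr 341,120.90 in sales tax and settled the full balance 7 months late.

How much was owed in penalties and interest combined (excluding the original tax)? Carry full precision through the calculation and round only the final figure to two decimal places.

kr 44,700.12

Penalty: 7 × 1% × kr 341,120.90 = kr 23,878.46… (below the 15% cap of kr 51,168.14…)
Interest: kr 341,120.90 × ((1 + 0.0085)^7 − 1) = kr 341,120.90 × 0.0610389… = kr 20,821.6541…
Penalties + interest = kr 23,878.4630 + kr 20,821.6541… = kr 44,700.12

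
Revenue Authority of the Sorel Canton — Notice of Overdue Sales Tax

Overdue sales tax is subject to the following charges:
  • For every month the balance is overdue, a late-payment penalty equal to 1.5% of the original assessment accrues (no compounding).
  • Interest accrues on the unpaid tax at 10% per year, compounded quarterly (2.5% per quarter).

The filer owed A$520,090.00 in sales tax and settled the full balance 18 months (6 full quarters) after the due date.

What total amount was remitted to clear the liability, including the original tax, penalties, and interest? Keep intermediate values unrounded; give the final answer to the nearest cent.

Late-payment penalty = 1.5% × A$520,090.00 × 18 mo = A$140,424.30
Interest: A$520,090.00 × ((1 + 0.025)^6 − 1) = A$520,090.00 × 0.1596934… = A$83,054.9499…
Total = A$520,090.00 + A$140,424.3000 + A$83,054.9499… = A$743,569.25

A$743,569.25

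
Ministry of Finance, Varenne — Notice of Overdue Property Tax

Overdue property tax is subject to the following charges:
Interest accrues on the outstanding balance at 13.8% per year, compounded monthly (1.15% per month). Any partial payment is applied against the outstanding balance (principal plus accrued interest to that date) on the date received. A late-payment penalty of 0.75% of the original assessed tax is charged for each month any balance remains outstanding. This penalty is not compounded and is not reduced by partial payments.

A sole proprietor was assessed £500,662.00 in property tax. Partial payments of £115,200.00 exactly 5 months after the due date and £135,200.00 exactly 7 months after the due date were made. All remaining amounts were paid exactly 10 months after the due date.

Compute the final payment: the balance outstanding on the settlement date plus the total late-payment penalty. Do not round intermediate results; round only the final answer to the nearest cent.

£336,964.22

Balance at month 5: £500,662.0000 × (1 + 0.0115)^5 = £530,119.8488…
After £115,200.00 payment: £530,119.8488… − £115,200.00 = £414,919.8488…
Balance at month 7: £414,919.8488… × (1 + 0.0115)^2 = £424,517.8785…
After £135,200.00 payment: £424,517.8785… − £135,200.00 = £289,317.8785…
Balance at month 10: £289,317.8785… × (1 + 0.0115)^3 = £299,414.5722…
Penalty: 10 × 0.75% × £500,662.00 = £37,549.65
Final settlement = outstanding balance + penalty = £299,414.5722… + £37,549.65 = £336,964.22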